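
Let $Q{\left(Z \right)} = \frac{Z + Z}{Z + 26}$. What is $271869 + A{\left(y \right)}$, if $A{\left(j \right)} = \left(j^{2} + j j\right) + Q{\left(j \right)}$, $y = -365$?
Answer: $\frac{182490871}{339} \approx 5.3832 \cdot 10^{5}$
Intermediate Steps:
$Q{\left(Z \right)} = \frac{2 Z}{26 + Z}$
$A{\left(j \right)} = 2 j^{2} + \frac{2 j}{26 + j}$ ($A{\left(j \right)} = \left(j^{2} + j j\right) + \frac{2 j}{26 + j} = \left(j^{2} + j^{2}\right) + \frac{2 j}{26 + j} = 2 j^{2} + \frac{2 j}{26 + j}$)
$271869 + A{\left(y \right)} = 271869 + 2 \left(-365\right) \frac{1}{26 - 365} \left(1 - 365 \left(26 - 365\right)\right) = 271869 + 2 \left(-365\right) \frac{1}{-339} \left(1 - -123735\right) = 271869 + 2 \left(-365\right) \left(- \frac{1}{339}\right) \left(1 + 123735\right) = 271869 + 2 \left(-365\right) \left(- \frac{1}{339}\right) 123736 = 271869 + \frac{90327280}{339} = \frac{182490871}{339}$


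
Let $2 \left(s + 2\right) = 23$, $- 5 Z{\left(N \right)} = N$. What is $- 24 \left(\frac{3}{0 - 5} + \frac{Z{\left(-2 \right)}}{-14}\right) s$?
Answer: $\frac{5016}{35} \approx 143.31$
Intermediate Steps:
$Z{\left(N \right)} = - \frac{N}{5}$
$s = \frac{19}{2}$ ($s = -2 + \frac{1}{2} \cdot 23 = -2 + \frac{23}{2} = \frac{19}{2} \approx 9.5$)
$- 24 \left(\frac{3}{0 - 5} + \frac{Z{\left(-2 \right)}}{-14}\right) s = - 24 \left(\frac{3}{0 - 5} + \frac{\left(- \frac{1}{5}\right) \left(-2\right)}{-14}\right) \frac{19}{2} = - 24 \left(\frac{3}{-5} + \frac{2}{5} \left(- \frac{1}{14}\right)\right) \frac{19}{2} = - 24 \left(3 \left(- \frac{1}{5}\right) - \frac{1}{35}\right) \frac{19}{2} = - 24 \left(- \frac{3}{5} - \frac{1}{35}\right) \frac{19}{2} = \left(-24\right) \left(- \frac{22}{35}\right) \frac{19}{2} = \frac{528}{35} \cdot \frac{19}{2} = \frac{5016}{35}$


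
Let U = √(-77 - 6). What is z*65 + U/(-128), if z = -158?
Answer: -10270 - I*√83/128 ≈ -10270.0 - 0.071175*I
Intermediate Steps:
U = I*√83 (U = √(-83) = I*√83 ≈ 9.1104*I)
z*65 + U/(-128) = -158*65 + (I*√83)/(-128) = -10270 + (I*√83)*(-1/128) = -10270 - I*√83/128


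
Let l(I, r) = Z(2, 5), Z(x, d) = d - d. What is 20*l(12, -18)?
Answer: 0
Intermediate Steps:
Z(x, d) = 0
l(I, r) = 0
20*l(12, -18) = 20*0 = 0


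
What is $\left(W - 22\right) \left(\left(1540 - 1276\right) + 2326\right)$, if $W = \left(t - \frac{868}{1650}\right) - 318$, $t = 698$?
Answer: $\frac{152766488}{165} \approx 9.2586 \cdot 10^{5}$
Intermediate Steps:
$W = \frac{313066}{825}$ ($W = \left(698 - \frac{868}{1650}\right) - 318 = \left(698 - \frac{434}{825}\right) - 318 = \frac{575416}{825} - 318 = \frac{313066}{825} \approx 379.47$)
$\left(W - 22\right) \left(\left(1540 - 1276\right) + 2326\right) = \left(\frac{313066}{825} - 22\right) \left(\left(1540 - 1276\right) + 2326\right) = \frac{294916 \left(\left(1540 - 1276\right) + 2326\right)}{825} = \frac{294916 \left(264 + 2326\right)}{825} = \frac{294916}{825} \cdot 2590 = \frac{152766488}{165}$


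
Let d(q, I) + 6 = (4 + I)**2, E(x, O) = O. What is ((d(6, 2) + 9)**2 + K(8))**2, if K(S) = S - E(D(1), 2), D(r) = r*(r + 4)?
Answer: 2331729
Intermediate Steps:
D(r) = r*(4 + r)
d(q, I) = -6 + (4 + I)**2
K(S) = -2 + S (K(S) = S - 1*2 = S - 2 = -2 + S)
((d(6, 2) + 9)**2 + K(8))**2 = (((-6 + (4 + 2)**2) + 9)**2 + (-2 + 8))**2 = (((-6 + 6**2) + 9)**2 + 6)**2 = (((-6 + 36) + 9)**2 + 6)**2 = ((30 + 9)**2 + 6)**2 = (39**2 + 6)**2 = (1521 + 6)**2 = 1527**2 = 2331729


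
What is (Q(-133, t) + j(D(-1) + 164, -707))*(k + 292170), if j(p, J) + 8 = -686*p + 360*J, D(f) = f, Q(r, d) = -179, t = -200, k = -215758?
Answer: -28006908300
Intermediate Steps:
j(p, J) = -8 - 686*p + 360*J (j(p, J) = -8 + (-686*p + 360*J) = -8 - 686*p + 360*J)
(Q(-133, t) + j(D(-1) + 164, -707))*(k + 292170) = (-179 + (-8 - 686*(-1 + 164) + 360*(-707)))*(-215758 + 292170) = (-179 + (-8 - 686*163 - 254520))*76412 = (-179 + (-8 - 111818 - 254520))*76412 = (-179 - 366346)*76412 = -366525*76412 = -28006908300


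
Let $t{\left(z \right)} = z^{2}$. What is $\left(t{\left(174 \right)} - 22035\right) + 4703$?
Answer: $12944$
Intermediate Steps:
$\left(t{\left(174 \right)} - 22035\right) + 4703 = \left(174^{2} - 22035\right) + 4703 = \left(30276 - 22035\right) + 4703 = 8241 + 4703 = 12944$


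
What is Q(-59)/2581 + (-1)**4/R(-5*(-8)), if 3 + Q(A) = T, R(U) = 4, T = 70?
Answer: 2849/10324 ≈ 0.27596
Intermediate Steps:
Q(A) = 67 (Q(A) = -3 + 70 = 67)
Q(-59)/2581 + (-1)**4/R(-5*(-8)) = 67/2581 + (-1)**4/4 = 67*(1/2581) + 1*(1/4) = 67/2581 + 1/4 = 2849/10324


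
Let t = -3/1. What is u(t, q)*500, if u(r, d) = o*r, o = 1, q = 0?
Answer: -1500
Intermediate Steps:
t = -3 (t = -3*1 = -3)
u(r, d) = r (u(r, d) = 1*r = r)
u(t, q)*500 = -3*500 = -1500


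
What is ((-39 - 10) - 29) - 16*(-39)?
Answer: 546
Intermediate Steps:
((-39 - 10) - 29) - 16*(-39) = (-49 - 29) + 624 = -78 + 624 = 546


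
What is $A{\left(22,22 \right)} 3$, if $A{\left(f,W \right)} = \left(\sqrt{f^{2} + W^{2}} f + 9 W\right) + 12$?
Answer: $630 + 1452 \sqrt{2} \approx 2683.4$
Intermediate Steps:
$A{\left(f,W \right)} = 12 + 9 W + f \sqrt{W^{2} + f^{2}}$ ($A{\left(f,W \right)} = \left(\sqrt{W^{2} + f^{2}} f + 9 W\right) + 12 = \left(f \sqrt{W^{2} + f^{2}} + 9 W\right) + 12 = \left(9 W + f \sqrt{W^{2} + f^{2}}\right) + 12 = 12 + 9 W + f \sqrt{W^{2} + f^{2}}$)
$A{\left(22,22 \right)} 3 = \left(12 + 9 \cdot 22 + 22 \sqrt{22^{2} + 22^{2}}\right) 3 = \left(12 + 198 + 22 \sqrt{484 + 484}\right) 3 = \left(12 + 198 + 22 \sqrt{968}\right) 3 = \left(12 + 198 + 22 \cdot 22 \sqrt{2}\right) 3 = \left(12 + 198 + 484 \sqrt{2}\right) 3 = \left(210 + 484 \sqrt{2}\right) 3 = 630 + 1452 \sqrt{2}$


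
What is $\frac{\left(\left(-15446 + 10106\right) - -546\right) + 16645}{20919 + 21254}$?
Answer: $\frac{11851}{42173} \approx 0.28101$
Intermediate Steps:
$\frac{\left(\left(-15446 + 10106\right) - -546\right) + 16645}{20919 + 21254} = \frac{\left(-5340 + 546\right) + 16645}{42173} = \left(-4794 + 16645\right) \frac{1}{42173} = 11851 \cdot \frac{1}{42173} = \frac{11851}{42173}$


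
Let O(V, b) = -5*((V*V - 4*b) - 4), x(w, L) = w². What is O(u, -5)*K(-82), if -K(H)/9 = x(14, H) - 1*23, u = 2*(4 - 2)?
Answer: 249120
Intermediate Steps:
u = 4 (u = 2*2 = 4)
O(V, b) = 20 - 5*V² + 20*b (O(V, b) = -5*((V² - 4*b) - 4) = -5*(-4 + V² - 4*b) = 20 - 5*V² + 20*b)
K(H) = -1557 (K(H) = -9*(14² - 1*23) = -9*(196 - 23) = -9*173 = -1557)
O(u, -5)*K(-82) = (20 - 5*4² + 20*(-5))*(-1557) = (20 - 5*16 - 100)*(-1557) = (20 - 80 - 100)*(-1557) = -160*(-1557) = 249120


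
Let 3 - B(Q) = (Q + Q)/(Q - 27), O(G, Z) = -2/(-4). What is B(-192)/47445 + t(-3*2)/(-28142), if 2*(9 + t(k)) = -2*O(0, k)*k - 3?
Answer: 57074119/194938789740 ≈ 0.00029278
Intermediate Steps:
O(G, Z) = 1/2 (O(G, Z) = -2*(-1/4) = 1/2)
t(k) = -21/2 - k/2 (t(k) = -9 + (-k - 3)/2 = -9 + (-3 - k)/2 = -9 + (-3/2 - k/2) = -21/2 - k/2)
B(Q) = 3 - 2*Q/(-27 + Q) (B(Q) = 3 - (Q + Q)/(Q - 27) = 3 - 2*Q/(-27 + Q))
B(-192)/47445 + t(-3*2)/(-28142) = ((-81 - 192)/(-27 - 192))/47445 + (-21/2 - (-3)*2/2)/(-28142) = (-273/(-219))*(1/47445) + (-21/2 - 1/2*(-6))*(-1/28142) = -1/219*(-273)*(1/47445) + (-21/2 + 3)*(-1/28142) = (91/73)*(1/47445) - 15/2*(-1/28142) = 91/3463485 + 15/56284 = 57074119/194938789740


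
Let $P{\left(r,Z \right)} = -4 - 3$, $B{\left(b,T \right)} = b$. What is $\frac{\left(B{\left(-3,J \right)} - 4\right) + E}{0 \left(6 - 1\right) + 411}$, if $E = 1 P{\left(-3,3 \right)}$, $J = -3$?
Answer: $- \frac{14}{411} \approx -0.034063$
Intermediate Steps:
$P{\left(r,Z \right)} = -7$
$E = -7$ ($E = 1 \left(-7\right) = -7$)
$\frac{\left(B{\left(-3,J \right)} - 4\right) + E}{0 \left(6 - 1\right) + 411} = \frac{\left(-3 - 4\right) - 7}{0 \left(6 - 1\right) + 411} = \frac{\left(-3 - 4\right) - 7}{0 \cdot 5 + 411} = \frac{-7 - 7}{0 + 411} = - \frac{14}{411}$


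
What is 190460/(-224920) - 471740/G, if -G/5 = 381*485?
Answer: -698669947/2078092110 ≈ -0.33621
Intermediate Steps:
G = -923925 (G = -1905*485 = -5*184785 = -923925)
190460/(-224920) - 471740/G = 190460/(-224920) - 471740/(-923925) = 190460*(-1/224920) - 471740*(-1/923925) = -9523/11246 + 94348/184785 = -698669947/2078092110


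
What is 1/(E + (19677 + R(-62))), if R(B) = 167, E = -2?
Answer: 1/19842 ≈ 5.0398e-5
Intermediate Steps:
1/(E + (19677 + R(-62))) = 1/(-2 + (19677 + 167)) = 1/(-2 + 19844) = 1/19842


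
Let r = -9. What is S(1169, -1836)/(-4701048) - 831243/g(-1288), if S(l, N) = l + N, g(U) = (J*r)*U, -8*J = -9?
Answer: -2696828533/42309432 ≈ -63.741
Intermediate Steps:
J = 9/8 (J = -1/8*(-9) = 9/8 ≈ 1.1250)
g(U) = -81*U/8 (g(U) = ((9/8)*(-9))*U = -81*U/8)
S(l, N) = N + l
S(1169, -1836)/(-4701048) - 831243/g(-1288) = (-1836 + 1169)/(-4701048) - 831243/((-81/8*(-1288))) = -667*(-1/4701048) - 831243/13041 = 667/4701048 - 831243*1/13041 = 667/4701048 - 1721/27 = -2696828533/42309432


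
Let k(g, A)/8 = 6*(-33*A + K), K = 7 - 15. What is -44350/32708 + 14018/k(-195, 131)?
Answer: -1209791693/849950088 ≈ -1.4234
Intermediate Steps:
K = -8
k(g, A) = -384 - 1584*A (k(g, A) = 8*(6*(-33*A - 8)) = 8*(6*(-8 - 33*A)) = 8*(-48 - 198*A) = -384 - 1584*A)
-44350/32708 + 14018/k(-195, 131) = -44350/32708 + 14018/(-384 - 1584*131) = -44350*1/32708 + 14018/(-384 - 207504) = -22175/16354 + 14018/(-207888) = -22175/16354 + 14018*(-1/207888) = -22175/16354 - 7009/103944 = -1209791693/849950088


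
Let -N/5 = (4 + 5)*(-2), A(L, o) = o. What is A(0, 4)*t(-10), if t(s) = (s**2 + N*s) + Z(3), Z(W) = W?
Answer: -3188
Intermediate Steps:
N = 90 (N = -5*(4 + 5)*(-2) = -45*(-2) = -5*(-18) = 90)
t(s) = 3 + s**2 + 90*s (t(s) = (s**2 + 90*s) + 3 = 3 + s**2 + 90*s)
A(0, 4)*t(-10) = 4*(3 + (-10)**2 + 90*(-10)) = 4*(3 + 100 - 900) = 4*(-797) = -3188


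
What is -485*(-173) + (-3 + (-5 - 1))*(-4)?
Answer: 83941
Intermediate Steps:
-485*(-173) + (-3 + (-5 - 1))*(-4) = 83905 + (-3 - 6)*(-4) = 83905 - 9*(-4) = 83905 + 36 = 83941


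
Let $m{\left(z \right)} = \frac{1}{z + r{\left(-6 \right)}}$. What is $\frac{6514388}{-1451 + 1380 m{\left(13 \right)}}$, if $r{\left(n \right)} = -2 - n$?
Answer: $- \frac{110744596}{23287} \approx -4755.6$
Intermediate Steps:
$m{\left(z \right)} = \frac{1}{4 + z}$ ($m{\left(z \right)} = \frac{1}{z - -4} = \frac{1}{z + \left(-2 + 6\right)} = \frac{1}{z + 4} = \frac{1}{4 + z}$)
$\frac{6514388}{-1451 + 1380 m{\left(13 \right)}} = \frac{6514388}{-1451 + \frac{1380}{4 + 13}} = \frac{6514388}{-1451 + \frac{1380}{17}} = \frac{6514388}{- \frac{23287}{17}} = 6514388 \left(- \frac{17}{23287}\right) = - \frac{110744596}{23287}$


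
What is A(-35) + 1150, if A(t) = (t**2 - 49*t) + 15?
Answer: 4105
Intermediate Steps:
A(t) = 15 + t**2 - 49*t
A(-35) + 1150 = (15 + (-35)**2 - 49*(-35)) + 1150 = (15 + 1225 + 1715) + 1150 = 2955 + 1150 = 4105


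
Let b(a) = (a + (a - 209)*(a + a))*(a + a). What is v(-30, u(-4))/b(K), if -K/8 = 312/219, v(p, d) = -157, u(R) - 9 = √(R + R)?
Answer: 61075669/44447703040 ≈ 0.0013741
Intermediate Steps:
u(R) = 9 + √2*√R (u(R) = 9 + √(R + R) = 9 + √(2*R) = 9 + √2*√R)
K = -832/73 (K = -2496/219 = -8*104/73 = -832/73 ≈ -11.397)
b(a) = 2*a*(a + 2*a*(-209 + a)) (b(a) = (a + (-209 + a)*(2*a))*(2*a) = (a + 2*a*(-209 + a))*(2*a) = 2*a*(a + 2*a*(-209 + a)))
v(-30, u(-4))/b(K) = -157*5329/(692224*(-834 + 4*(-832/73))) = -157*5329/(692224*(-834 - 3328/73)) = -157/((692224/5329)*(-64210/73)) = -157/(-44447703040/389017) = -157*(-389017/44447703040) = 61075669/44447703040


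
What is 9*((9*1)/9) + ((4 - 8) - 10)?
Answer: -5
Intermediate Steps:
9*((9*1)/9) + ((4 - 8) - 10) = 9*(9*(⅑)) + (-4 - 10) = 9*1 - 14 = 9 - 14 = -5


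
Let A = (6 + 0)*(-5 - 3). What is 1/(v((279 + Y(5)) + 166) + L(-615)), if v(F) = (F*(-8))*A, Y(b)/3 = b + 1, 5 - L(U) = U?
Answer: 1/178412 ≈ 5.6050e-6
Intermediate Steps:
L(U) = 5 - U
Y(b) = 3 + 3*b (Y(b) = 3*(b + 1) = 3*(1 + b) = 3 + 3*b)
A = -48 (A = 6*(-8) = -48)
v(F) = 384*F (v(F) = (F*(-8))*(-48) = -8*F*(-48) = 384*F)
1/(v((279 + Y(5)) + 166) + L(-615)) = 1/(384*((279 + (3 + 3*5)) + 166) + (5 - 1*(-615))) = 1/(384*((279 + (3 + 15)) + 166) + (5 + 615)) = 1/(384*((279 + 18) + 166) + 620) = 1/(384*(297 + 166) + 620) = 1/(384*463 + 620) = 1/(177792 + 620) = 1/178412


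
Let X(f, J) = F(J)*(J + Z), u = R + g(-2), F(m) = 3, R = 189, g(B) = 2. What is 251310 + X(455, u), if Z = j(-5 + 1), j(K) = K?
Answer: 251871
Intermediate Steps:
Z = -4 (Z = -5 + 1 = -4)
u = 191 (u = 189 + 2 = 191)
X(f, J) = -12 + 3*J (X(f, J) = 3*(J - 4) = 3*(-4 + J) = -12 + 3*J)
251310 + X(455, u) = 251310 + (-12 + 3*191) = 251310 + (-12 + 573) = 251310 + 561 = 251871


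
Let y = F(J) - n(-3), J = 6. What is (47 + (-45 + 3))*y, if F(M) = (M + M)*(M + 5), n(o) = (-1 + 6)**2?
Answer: 535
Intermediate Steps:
n(o) = 25 (n(o) = 5**2 = 25)
F(M) = 2*M*(5 + M) (F(M) = (2*M)*(5 + M) = 2*M*(5 + M))
y = 107 (y = 2*6*(5 + 6) - 1*25 = 2*6*11 - 25 = 132 - 25 = 107)
(47 + (-45 + 3))*y = (47 + (-45 + 3))*107 = (47 - 42)*107 = 5*107 = 535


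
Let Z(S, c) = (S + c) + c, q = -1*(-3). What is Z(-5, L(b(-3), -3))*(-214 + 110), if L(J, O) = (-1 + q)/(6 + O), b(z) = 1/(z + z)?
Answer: 1144/3 ≈ 381.33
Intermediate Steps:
q = 3
b(z) = 1/(2*z)
L(J, O) = 2/(6 + O) (L(J, O) = (-1 + 3)/(6 + O) = 2/(6 + O))
Z(S, c) = S + 2*c
Z(-5, L(b(-3), -3))*(-214 + 110) = (-5 + 2*(2/(6 - 3)))*(-214 + 110) = (-5 + 2*(2/3))*(-104) = (-5 + 4/3)*(-104) = -11/3*(-104) = 1144/3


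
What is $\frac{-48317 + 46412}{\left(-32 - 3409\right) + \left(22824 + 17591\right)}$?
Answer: $- \frac{1905}{36974} \approx -0.051523$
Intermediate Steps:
$\frac{-48317 + 46412}{\left(-32 - 3409\right) + \left(22824 + 17591\right)} = - \frac{1905}{-3441 + 40415} = - \frac{1905}{36974}$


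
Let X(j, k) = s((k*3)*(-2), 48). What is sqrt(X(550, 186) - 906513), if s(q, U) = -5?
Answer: I*sqrt(906518) ≈ 952.11*I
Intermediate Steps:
X(j, k) = -5
sqrt(X(550, 186) - 906513) = sqrt(-5 - 906513) = sqrt(-906518) = I*sqrt(906518)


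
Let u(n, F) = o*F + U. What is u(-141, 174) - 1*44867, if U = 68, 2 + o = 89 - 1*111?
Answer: -48975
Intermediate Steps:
o = -24 (o = -2 + (89 - 1*111) = -2 + (89 - 111) = -2 - 22 = -24)
u(n, F) = 68 - 24*F (u(n, F) = -24*F + 68 = 68 - 24*F)
u(-141, 174) - 1*44867 = (68 - 24*174) - 1*44867 = (68 - 4176) - 44867 = -4108 - 44867 = -48975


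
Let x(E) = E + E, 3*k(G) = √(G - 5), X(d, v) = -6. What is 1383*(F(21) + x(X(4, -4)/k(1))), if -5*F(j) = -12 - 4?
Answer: 22128/5 + 24894*I ≈ 4425.6 + 24894.0*I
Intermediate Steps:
k(G) = √(-5 + G)/3 (k(G) = √(G - 5)/3 = √(-5 + G)/3)
F(j) = 16/5 (F(j) = -(-12 - 4)/5 = -⅕*(-16) = 16/5)
x(E) = 2*E
1383*(F(21) + x(X(4, -4)/k(1))) = 1383*(16/5 + 2*(-6*3/√(-5 + 1))) = 1383*(16/5 + 2*(-6*(-3*I/2))) = 1383*(16/5 + 2*(-(-9)*I)) = 1383*(16/5 + 2*(9*I)) = 1383*(16/5 + 18*I) = 22128/5 + 24894*I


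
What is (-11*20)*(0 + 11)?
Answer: -2420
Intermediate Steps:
(-11*20)*(0 + 11) = -220*11 = -2420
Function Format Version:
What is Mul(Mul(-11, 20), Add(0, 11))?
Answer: -2420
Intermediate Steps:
Mul(Mul(-11, 20), Add(0, 11)) = Mul(-220, 11) = -2420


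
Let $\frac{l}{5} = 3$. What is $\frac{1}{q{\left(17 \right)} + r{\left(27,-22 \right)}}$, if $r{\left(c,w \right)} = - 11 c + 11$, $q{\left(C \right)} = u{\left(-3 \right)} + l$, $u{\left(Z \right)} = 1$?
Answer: $- \frac{1}{270} \approx -0.0037037$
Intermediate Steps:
$l = 15$ ($l = 5 \cdot 3 = 15$)
$q{\left(C \right)} = 16$ ($q{\left(C \right)} = 1 + 15 = 16$)
$r{\left(c,w \right)} = 11 - 11 c$
$\frac{1}{q{\left(17 \right)} + r{\left(27,-22 \right)}} = \frac{1}{16 + \left(11 - 297\right)} = \frac{1}{16 - 286} = \frac{1}{-270} = - \frac{1}{270}$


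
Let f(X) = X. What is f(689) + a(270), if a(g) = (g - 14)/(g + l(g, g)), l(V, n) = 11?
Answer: 193865/281 ≈ 689.91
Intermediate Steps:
a(g) = (-14 + g)/(11 + g) (a(g) = (g - 14)/(g + 11) = (-14 + g)/(11 + g))
f(689) + a(270) = 689 + (-14 + 270)/(11 + 270) = 689 + 256/281 = 193865/281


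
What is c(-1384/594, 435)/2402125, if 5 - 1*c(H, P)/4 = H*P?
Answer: 80668/47562075 ≈ 0.0016961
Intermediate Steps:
c(H, P) = 20 - 4*H*P
c(-1384/594, 435)/2402125 = (20 - 4*(-1384/594)*435)/2402125 = (20 - 4*(-1384*1/594)*435)*(1/2402125) = (20 - 4*(-692/297)*435)*(1/2402125) = (20 + 401360/99)*(1/2402125) = (403340/99)*(1/2402125) = 80668/47562075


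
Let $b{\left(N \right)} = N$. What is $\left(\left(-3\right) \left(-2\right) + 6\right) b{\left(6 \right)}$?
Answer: $72$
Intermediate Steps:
$\left(\left(-3\right) \left(-2\right) + 6\right) b{\left(6 \right)} = \left(\left(-3\right) \left(-2\right) + 6\right) 6 = \left(6 + 6\right) 6 = 12 \cdot 6 = 72$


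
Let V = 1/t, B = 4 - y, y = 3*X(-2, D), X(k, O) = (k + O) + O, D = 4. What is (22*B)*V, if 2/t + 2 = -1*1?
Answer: 462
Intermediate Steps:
X(k, O) = k + 2*O (X(k, O) = (O + k) + O = k + 2*O)
y = 18 (y = 3*(-2 + 2*4) = 3*(-2 + 8) = 3*6 = 18)
B = -14 (B = 4 - 1*18 = 4 - 18 = -14)
t = -2/3 (t = 2/(-2 - 1*1) = 2/(-2 - 1) = 2/(-3) = 2*(-1/3) = -2/3 ≈ -0.66667)
V = -3/2 (V = 1/(-2/3) = -3/2 ≈ -1.5000)
(22*B)*V = (22*(-14))*(-3/2) = -308*(-3/2) = 462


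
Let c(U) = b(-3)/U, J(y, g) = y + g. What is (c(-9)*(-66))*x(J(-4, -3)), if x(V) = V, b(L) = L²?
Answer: -462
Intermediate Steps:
J(y, g) = g + y
c(U) = 9/U (c(U) = (-3)²/U = 9/U)
(c(-9)*(-66))*x(J(-4, -3)) = ((9/(-9))*(-66))*(-3 - 4) = ((9*(-⅑))*(-66))*(-7) = -1*(-66)*(-7) = 66*(-7) = -462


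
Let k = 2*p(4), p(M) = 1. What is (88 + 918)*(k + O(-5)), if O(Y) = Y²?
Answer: 27162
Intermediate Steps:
k = 2 (k = 2*1 = 2)
(88 + 918)*(k + O(-5)) = (88 + 918)*(2 + (-5)²) = 1006*(2 + 25) = 1006*27 = 27162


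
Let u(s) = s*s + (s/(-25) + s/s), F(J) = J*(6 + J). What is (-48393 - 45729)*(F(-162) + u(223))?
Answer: -176462466894/25 ≈ -7.0585e+9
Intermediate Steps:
u(s) = 1 + s² - s/25 (u(s) = s² + (s*(-1/25) + 1) = s² + (-s/25 + 1) = s² + (1 - s/25) = 1 + s² - s/25)
(-48393 - 45729)*(F(-162) + u(223)) = (-48393 - 45729)*(-162*(6 - 162) + (1 + 223² - 1/25*223)) = -94122*(-162*(-156) + (1 + 49729 - 223/25)) = -94122*(25272 + 1243027/25) = -94122*1874827/25 = -176462466894/25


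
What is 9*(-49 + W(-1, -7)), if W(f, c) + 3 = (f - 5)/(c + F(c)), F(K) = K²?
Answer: -3285/7 ≈ -469.29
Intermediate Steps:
W(f, c) = -3 + (-5 + f)/(c + c²) (W(f, c) = -3 + (f - 5)/(c + c²) = -3 + (-5 + f)/(c + c²))
9*(-49 + W(-1, -7)) = 9*(-49 + (-5 - 1 - 3*(-7) - 3*(-7)²)/((-7)*(1 - 7))) = 9*(-49 - ⅐*(-5 - 1 + 21 - 3*49)/(-6)) = 9*(-49 - ⅐*(-⅙)*(-5 - 1 + 21 - 147)) = 9*(-49 - ⅐*(-⅙)*(-132)) = 9*(-49 - 22/7) = 9*(-365/7) = -3285/7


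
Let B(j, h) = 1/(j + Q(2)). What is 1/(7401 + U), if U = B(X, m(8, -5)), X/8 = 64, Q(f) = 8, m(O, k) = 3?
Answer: 520/3848521 ≈ 0.00013512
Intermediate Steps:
X = 512 (X = 8*64 = 512)
B(j, h) = 1/(8 + j) (B(j, h) = 1/(j + 8) = 1/(8 + j))
U = 1/520 (U = 1/(8 + 512) = 1/520 ≈ 0.0019231)
1/(7401 + U) = 1/(7401 + 1/520) = 1/(3848521/520) = 520/3848521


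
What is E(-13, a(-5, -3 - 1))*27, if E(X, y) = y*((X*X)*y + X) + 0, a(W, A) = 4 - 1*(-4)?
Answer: 289224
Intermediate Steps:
a(W, A) = 8 (a(W, A) = 4 + 4 = 8)
E(X, y) = y*(X + y*X²) (E(X, y) = y*(X²*y + X) + 0 = y*(y*X² + X) + 0 = y*(X + y*X²) + 0 = y*(X + y*X²))
E(-13, a(-5, -3 - 1))*27 = -13*8*(1 - 13*8)*27 = -13*8*(1 - 104)*27 = -13*8*(-103)*27 = 10712*27 = 289224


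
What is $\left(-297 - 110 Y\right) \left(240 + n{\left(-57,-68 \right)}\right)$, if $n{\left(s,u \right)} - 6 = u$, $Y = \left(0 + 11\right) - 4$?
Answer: $-189926$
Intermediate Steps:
$Y = 7$ ($Y = 11 - 4 = 7$)
$n{\left(s,u \right)} = 6 + u$
$\left(-297 - 110 Y\right) \left(240 + n{\left(-57,-68 \right)}\right) = \left(-297 - 770\right) \left(240 + \left(6 - 68\right)\right) = \left(-297 - 770\right) \left(240 - 62\right) = \left(-1067\right) 178 = -189926$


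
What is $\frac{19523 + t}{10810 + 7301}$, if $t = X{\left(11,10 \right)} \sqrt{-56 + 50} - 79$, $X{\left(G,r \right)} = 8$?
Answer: $\frac{19444}{18111} + \frac{8 i \sqrt{6}}{18111} \approx 1.0736 + 0.001082 i$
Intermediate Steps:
$t = -79 + 8 i \sqrt{6}$ ($t = 8 \sqrt{-56 + 50} - 79 = 8 \sqrt{-6} - 79 = 8 i \sqrt{6} - 79 = -79 + 8 i \sqrt{6} \approx -79.0 + 19.596 i$)
$\frac{19523 + t}{10810 + 7301} = \frac{19523 - \left(79 - 8 i \sqrt{6}\right)}{10810 + 7301} = \frac{19444 + 8 i \sqrt{6}}{18111} = \left(19444 + 8 i \sqrt{6}\right) \frac{1}{18111} = \frac{19444}{18111} + \frac{8 i \sqrt{6}}{18111}$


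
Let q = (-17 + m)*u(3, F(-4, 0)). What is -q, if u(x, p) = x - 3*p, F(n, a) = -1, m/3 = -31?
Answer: 660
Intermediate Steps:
m = -93 (m = 3*(-31) = -93)
q = -660 (q = (-17 - 93)*(3 - 3*(-1)) = -110*(3 + 3) = -110*6 = -660)
-q = -1*(-660) = 660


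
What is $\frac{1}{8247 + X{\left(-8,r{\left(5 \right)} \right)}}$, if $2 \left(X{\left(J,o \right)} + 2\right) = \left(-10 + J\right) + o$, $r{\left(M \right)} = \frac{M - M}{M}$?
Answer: $\frac{1}{8236} \approx 0.00012142$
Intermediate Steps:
$r{\left(M \right)} = 0$ ($r{\left(M \right)} = \frac{0}{M} = 0$)
$X{\left(J,o \right)} = -7 + \frac{J}{2} + \frac{o}{2}$ ($X{\left(J,o \right)} = -2 + \frac{\left(-10 + J\right) + o}{2} = -2 + \frac{-10 + J + o}{2} = -2 + \left(-5 + \frac{J}{2} + \frac{o}{2}\right) = -7 + \frac{J}{2} + \frac{o}{2}$)
$\frac{1}{8247 + X{\left(-8,r{\left(5 \right)} \right)}} = \frac{1}{8247 + \left(-7 + \frac{1}{2} \left(-8\right) + \frac{1}{2} \cdot 0\right)} = \frac{1}{8247 - 11} = \frac{1}{8236}$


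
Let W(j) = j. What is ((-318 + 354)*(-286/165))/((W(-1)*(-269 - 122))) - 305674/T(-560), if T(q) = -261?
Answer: 597511238/510255 ≈ 1171.0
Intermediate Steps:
((-318 + 354)*(-286/165))/((W(-1)*(-269 - 122))) - 305674/T(-560) = ((-318 + 354)*(-286/165))/((-(-269 - 122))) - 305674/(-261) = (36*(-286*1/165))/((-1*(-391))) - 305674*(-1/261) = (36*(-26/15))/391 + 305674/261 = -312/5*1/391 + 305674/261 = -312/1955 + 305674/261 = 597511238/510255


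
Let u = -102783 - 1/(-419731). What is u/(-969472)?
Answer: 1540757549/14532766144 ≈ 0.10602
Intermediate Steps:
u = -43141211372/419731 (u = -102783 - 1*(-1/419731) = -102783 + 1/419731 = -43141211372/419731 ≈ -1.0278e+5)
u/(-969472) = -43141211372/419731/(-969472) = -43141211372/419731*(-1/969472) = 1540757549/14532766144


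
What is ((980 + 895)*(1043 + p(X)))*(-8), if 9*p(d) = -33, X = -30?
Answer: -15590000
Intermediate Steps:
p(d) = -11/3 (p(d) = (⅑)*(-33) = -11/3)
((980 + 895)*(1043 + p(X)))*(-8) = ((980 + 895)*(1043 - 11/3))*(-8) = (1875*(3118/3))*(-8) = 1948750*(-8) = -15590000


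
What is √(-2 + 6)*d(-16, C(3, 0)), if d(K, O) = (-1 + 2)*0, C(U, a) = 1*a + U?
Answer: 0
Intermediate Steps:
C(U, a) = U + a (C(U, a) = a + U = U + a)
d(K, O) = 0 (d(K, O) = 1*0 = 0)
√(-2 + 6)*d(-16, C(3, 0)) = √(-2 + 6)*0 = √4*0 = 2*0 = 0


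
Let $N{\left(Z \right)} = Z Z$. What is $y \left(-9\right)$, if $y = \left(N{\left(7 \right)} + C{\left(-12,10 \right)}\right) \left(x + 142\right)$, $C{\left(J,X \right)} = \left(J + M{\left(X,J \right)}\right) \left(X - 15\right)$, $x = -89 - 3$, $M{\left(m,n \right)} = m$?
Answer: $-26550$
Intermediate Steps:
$N{\left(Z \right)} = Z^{2}$
$x = -92$ ($x = -89 - 3 = -92$)
$C{\left(J,X \right)} = \left(-15 + X\right) \left(J + X\right)$ ($C{\left(J,X \right)} = \left(J + X\right) \left(X - 15\right) = \left(J + X\right) \left(-15 + X\right) = \left(-15 + X\right) \left(J + X\right)$)
$y = 2950$ ($y = \left(7^{2} - \left(90 - 100\right)\right) \left(-92 + 142\right) = \left(49 + \left(100 + 180 - 150 - 120\right)\right) 50 = \left(49 + 10\right) 50 = 59 \cdot 50 = 2950$)
$y \left(-9\right) = 2950 \left(-9\right) = -26550$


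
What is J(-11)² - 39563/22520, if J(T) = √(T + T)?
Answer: -535003/22520 ≈ -23.757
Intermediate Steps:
J(T) = √2*√T (J(T) = √(2*T) = √2*√T)
J(-11)² - 39563/22520 = (√2*√(-11))² - 39563/22520 = (√2*(I*√11))² - 39563/22520 = (I*√22)² - 1*39563/22520 = -22 - 39563/22520 = -535003/22520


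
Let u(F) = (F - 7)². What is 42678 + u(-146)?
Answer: 66087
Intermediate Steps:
u(F) = (-7 + F)²
42678 + u(-146) = 42678 + (-7 - 146)² = 42678 + (-153)² = 42678 + 23409 = 66087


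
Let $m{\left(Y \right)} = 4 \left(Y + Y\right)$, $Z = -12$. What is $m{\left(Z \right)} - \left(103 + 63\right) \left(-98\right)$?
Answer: $16172$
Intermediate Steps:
$m{\left(Y \right)} = 8 Y$ ($m{\left(Y \right)} = 4 \cdot 2 Y = 8 Y$)
$m{\left(Z \right)} - \left(103 + 63\right) \left(-98\right) = 8 \left(-12\right) - \left(103 + 63\right) \left(-98\right) = -96 - 166 \left(-98\right) = -96 - -16268 = -96 + 16268 = 16172$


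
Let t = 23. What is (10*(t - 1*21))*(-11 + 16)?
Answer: 100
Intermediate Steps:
(10*(t - 1*21))*(-11 + 16) = (10*(23 - 1*21))*(-11 + 16) = (10*(23 - 21))*5 = (10*2)*5 = 20*5 = 100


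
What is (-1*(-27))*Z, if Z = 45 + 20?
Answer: 1755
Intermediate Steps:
Z = 65
(-1*(-27))*Z = -1*(-27)*65 = 27*65 = 1755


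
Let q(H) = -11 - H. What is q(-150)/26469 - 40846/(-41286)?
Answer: 181148588/182133189 ≈ 0.99459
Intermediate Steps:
q(-150)/26469 - 40846/(-41286) = (-11 - 1*(-150))/26469 - 40846/(-41286) = (-11 + 150)*(1/26469) - 40846*(-1/41286) = 139*(1/26469) + 20423/20643 = 139/26469 + 20423/20643 = 181148588/182133189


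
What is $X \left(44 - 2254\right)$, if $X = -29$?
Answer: $64090$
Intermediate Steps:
$X \left(44 - 2254\right) = - 29 \left(44 - 2254\right) = \left(-29\right) \left(-2210\right) = 64090$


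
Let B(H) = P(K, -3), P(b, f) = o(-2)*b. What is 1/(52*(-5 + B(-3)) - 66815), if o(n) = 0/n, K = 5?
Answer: -1/67075 ≈ -1.4909e-5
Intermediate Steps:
o(n) = 0
P(b, f) = 0 (P(b, f) = 0*b = 0)
B(H) = 0
1/(52*(-5 + B(-3)) - 66815) = 1/(52*(-5 + 0) - 66815) = 1/(52*(-5) - 66815) = 1/(-260 - 66815) = 1/(-67075) = -1/67075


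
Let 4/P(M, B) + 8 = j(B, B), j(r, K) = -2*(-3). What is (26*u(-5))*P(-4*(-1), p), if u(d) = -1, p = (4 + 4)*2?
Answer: 52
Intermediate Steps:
p = 16 (p = 8*2 = 16)
j(r, K) = 6
P(M, B) = -2 (P(M, B) = 4/(-8 + 6) = 4/(-2) = 4*(-1/2) = -2)
(26*u(-5))*P(-4*(-1), p) = (26*(-1))*(-2) = -26*(-2) = 52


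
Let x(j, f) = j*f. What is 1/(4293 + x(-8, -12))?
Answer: 1/4389 ≈ 0.00022784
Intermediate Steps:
x(j, f) = f*j
1/(4293 + x(-8, -12)) = 1/(4293 - 12*(-8)) = 1/(4293 + 96) = 1/4389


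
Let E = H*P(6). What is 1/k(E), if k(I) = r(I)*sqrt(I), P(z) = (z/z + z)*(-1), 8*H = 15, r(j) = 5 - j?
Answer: -16*I*sqrt(210)/15225 ≈ -0.015229*I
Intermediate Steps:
H = 15/8 (H = (1/8)*15 = 15/8 ≈ 1.8750)
P(z) = -1 - z (P(z) = (1 + z)*(-1) = -1 - z)
E = -105/8 (E = 15*(-1 - 1*6)/8 = 15*(-1 - 6)/8 = (15/8)*(-7) = -105/8 ≈ -13.125)
k(I) = sqrt(I)*(5 - I) (k(I) = (5 - I)*sqrt(I) = sqrt(I)*(5 - I))
1/k(E) = 1/(sqrt(-105/8)*(5 - 1*(-105/8))) = 1/((I*sqrt(210)/4)*(5 + 105/8)) = 1/((I*sqrt(210)/4)*(145/8)) = 1/(145*I*sqrt(210)/32) = -16*I*sqrt(210)/15225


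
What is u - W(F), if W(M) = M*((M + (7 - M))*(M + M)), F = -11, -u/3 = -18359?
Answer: 53383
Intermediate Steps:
u = 55077 (u = -3*(-18359) = 55077)
W(M) = 14*M² (W(M) = M*(7*(2*M)) = M*(14*M) = 14*M²)
u - W(F) = 55077 - 14*(-11)² = 55077 - 14*121 = 55077 - 1*1694 = 55077 - 1694 = 53383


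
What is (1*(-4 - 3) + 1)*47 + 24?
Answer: -258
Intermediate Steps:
(1*(-4 - 3) + 1)*47 + 24 = (1*(-7) + 1)*47 + 24 = (-7 + 1)*47 + 24 = -6*47 + 24 = -282 + 24 = -258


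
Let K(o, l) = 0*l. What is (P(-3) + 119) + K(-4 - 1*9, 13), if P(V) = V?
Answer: 116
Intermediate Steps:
K(o, l) = 0
(P(-3) + 119) + K(-4 - 1*9, 13) = (-3 + 119) + 0 = 116 + 0 = 116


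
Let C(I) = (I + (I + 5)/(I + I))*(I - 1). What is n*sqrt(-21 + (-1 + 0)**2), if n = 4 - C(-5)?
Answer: -52*I*sqrt(5) ≈ -116.28*I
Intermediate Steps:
C(I) = (-1 + I)*(I + (5 + I)/(2*I)) (C(I) = (I + (5 + I)/((2*I)))*(-1 + I) = (I + (5 + I)*(1/(2*I)))*(-1 + I) = (I + (5 + I)/(2*I))*(-1 + I) = (-1 + I)*(I + (5 + I)/(2*I)))
n = -26 (n = 4 - (2 + (-5)**2 - 5/2/(-5) - 1/2*(-5)) = 4 - (2 + 25 - 5/2*(-1/5) + 5/2) = 4 - (2 + 25 + 1/2 + 5/2) = 4 - 1*30 = 4 - 30 = -26)
n*sqrt(-21 + (-1 + 0)**2) = -26*sqrt(-21 + (-1 + 0)**2) = -26*sqrt(-21 + (-1)**2) = -26*sqrt(-21 + 1) = -52*I*sqrt(5)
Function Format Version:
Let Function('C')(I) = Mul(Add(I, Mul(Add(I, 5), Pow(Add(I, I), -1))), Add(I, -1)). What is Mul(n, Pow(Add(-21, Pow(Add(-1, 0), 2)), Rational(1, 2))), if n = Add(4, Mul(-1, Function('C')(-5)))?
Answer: Mul(-52, I, Pow(5, Rational(1, 2))) ≈ Mul(-116.28, I)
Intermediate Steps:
Function('C')(I) = Mul(Add(-1, I), Add(I, Mul(Rational(1, 2), Pow(I, -1), Add(5, I)))) (Function('C')(I) = Mul(Add(I, Mul(Add(5, I), Pow(Mul(2, I), -1))), Add(-1, I)) = Mul(Add(I, Mul(Add(5, I), Mul(Rational(1, 2), Pow(I, -1)))), Add(-1, I)) = Mul(Add(I, Mul(Rational(1, 2), Pow(I, -1), Add(5, I))), Add(-1, I)) = Mul(Add(-1, I), Add(I, Mul(Rational(1, 2), Pow(I, -1), Add(5, I)))))
n = -26 (n = Add(4, Mul(-1, Add(2, Pow(-5, 2), Mul(Rational(-5, 2), Pow(-5, -1)), Mul(Rational(-1, 2), -5)))) = Add(4, Mul(-1, Add(2, 25, Mul(Rational(-5, 2), Rational(-1, 5)), Rational(5, 2)))) = Add(4, Mul(-1, Add(2, 25, Rational(1, 2), Rational(5, 2)))) = Add(4, Mul(-1, 30)) = Add(4, -30) = -26)
Mul(n, Pow(Add(-21, Pow(Add(-1, 0), 2)), Rational(1, 2))) = Mul(-26, Pow(Add(-21, Pow(Add(-1, 0), 2)), Rational(1, 2))) = Mul(-26, Pow(Add(-21, Pow(-1, 2)), Rational(1, 2))) = Mul(-26, Pow(Add(-21, 1), Rational(1, 2))) = Mul(-26, Pow(-20, Rational(1, 2))) = Mul(-26, Mul(2, I, Pow(5, Rational(1, 2)))) = Mul(-52, I, Pow(5, Rational(1, 2)))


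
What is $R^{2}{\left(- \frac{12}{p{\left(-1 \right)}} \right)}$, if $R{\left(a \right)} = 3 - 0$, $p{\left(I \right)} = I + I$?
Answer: $9$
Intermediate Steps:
$p{\left(I \right)} = 2 I$
$R{\left(a \right)} = 3$ ($R{\left(a \right)} = 3 + 0 = 3$)
$R^{2}{\left(- \frac{12}{p{\left(-1 \right)}} \right)} = 3^{2} = 9$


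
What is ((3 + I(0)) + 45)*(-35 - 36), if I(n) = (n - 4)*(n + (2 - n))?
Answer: -2840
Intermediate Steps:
I(n) = -8 + 2*n (I(n) = (-4 + n)*2 = -8 + 2*n)
((3 + I(0)) + 45)*(-35 - 36) = ((3 + (-8 + 2*0)) + 45)*(-35 - 36) = ((3 + (-8 + 0)) + 45)*(-71) = ((3 - 8) + 45)*(-71) = (-5 + 45)*(-71) = 40*(-71) = -2840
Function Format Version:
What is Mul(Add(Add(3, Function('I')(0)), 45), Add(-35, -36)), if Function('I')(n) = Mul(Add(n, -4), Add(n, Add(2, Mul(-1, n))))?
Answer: -2840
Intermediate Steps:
Function('I')(n) = Add(-8, Mul(2, n)) (Function('I')(n) = Mul(Add(-4, n), 2) = Add(-8, Mul(2, n)))
Mul(Add(Add(3, Function('I')(0)), 45), Add(-35, -36)) = Mul(Add(Add(3, Add(-8, Mul(2, 0))), 45), Add(-35, -36)) = Mul(Add(Add(3, Add(-8, 0)), 45), -71) = Mul(Add(Add(3, -8), 45), -71) = Mul(Add(-5, 45), -71) = Mul(40, -71) = -2840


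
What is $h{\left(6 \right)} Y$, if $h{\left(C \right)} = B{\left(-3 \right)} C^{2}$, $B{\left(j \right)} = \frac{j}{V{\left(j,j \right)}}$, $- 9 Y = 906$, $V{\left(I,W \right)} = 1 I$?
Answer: $-3624$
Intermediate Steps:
$V{\left(I,W \right)} = I$
$Y = - \frac{302}{3}$ ($Y = \left(- \frac{1}{9}\right) 906 = - \frac{302}{3} \approx -100.67$)
$B{\left(j \right)} = 1$ ($B{\left(j \right)} = \frac{j}{j} = 1$)
$h{\left(C \right)} = C^{2}$ ($h{\left(C \right)} = 1 C^{2} = C^{2}$)
$h{\left(6 \right)} Y = 6^{2} \left(- \frac{302}{3}\right) = 36 \left(- \frac{302}{3}\right) = -3624$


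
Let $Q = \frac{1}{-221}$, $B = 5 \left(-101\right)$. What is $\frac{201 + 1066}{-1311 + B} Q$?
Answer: $\frac{1267}{401336} \approx 0.003157$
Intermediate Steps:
$B = -505$
$Q = - \frac{1}{221} \approx -0.0045249$
$\frac{201 + 1066}{-1311 + B} Q = \frac{201 + 1066}{-1311 - 505} \left(- \frac{1}{221}\right) = \frac{1267}{-1816} \left(- \frac{1}{221}\right) = 1267 \left(- \frac{1}{1816}\right) \left(- \frac{1}{221}\right) = \left(- \frac{1267}{1816}\right) \left(- \frac{1}{221}\right) = \frac{1267}{401336}$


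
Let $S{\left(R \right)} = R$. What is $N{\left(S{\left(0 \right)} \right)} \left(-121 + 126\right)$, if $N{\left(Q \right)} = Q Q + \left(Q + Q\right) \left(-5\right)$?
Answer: $0$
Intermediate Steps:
$N{\left(Q \right)} = Q^{2} - 10 Q$ ($N{\left(Q \right)} = Q^{2} + 2 Q \left(-5\right) = Q^{2} - 10 Q$)
$N{\left(S{\left(0 \right)} \right)} \left(-121 + 126\right) = 0 \left(-10 + 0\right) \left(-121 + 126\right) = 0 \left(-10\right) 5 = 0 \cdot 5 = 0$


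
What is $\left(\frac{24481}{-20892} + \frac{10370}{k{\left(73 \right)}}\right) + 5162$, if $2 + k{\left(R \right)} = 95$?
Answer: $\frac{3414637393}{647652} \approx 5272.3$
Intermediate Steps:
$k{\left(R \right)} = 93$ ($k{\left(R \right)} = -2 + 95 = 93$)
$\left(\frac{24481}{-20892} + \frac{10370}{k{\left(73 \right)}}\right) + 5162 = \left(\frac{24481}{-20892} + \frac{10370}{93}\right) + 5162 = \left(24481 \left(- \frac{1}{20892}\right) + 10370 \cdot \frac{1}{93}\right) + 5162 = \left(- \frac{24481}{20892} + \frac{10370}{93}\right) + 5162 = \frac{71457769}{647652} + 5162 = \frac{3414637393}{647652}$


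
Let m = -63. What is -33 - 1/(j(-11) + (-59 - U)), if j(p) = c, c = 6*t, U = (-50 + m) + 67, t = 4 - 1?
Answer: -166/5 ≈ -33.200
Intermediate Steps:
t = 3
U = -46 (U = (-50 - 63) + 67 = -113 + 67 = -46)
c = 18 (c = 6*3 = 18)
j(p) = 18
-33 - 1/(j(-11) + (-59 - U)) = -33 - 1/(18 + (-59 - 1*(-46))) = -33 - 1/(18 + (-59 + 46)) = -33 - 1/(18 - 13) = -33 - 1/5 = -33 - 1*⅕ = -33 - ⅕ = -166/5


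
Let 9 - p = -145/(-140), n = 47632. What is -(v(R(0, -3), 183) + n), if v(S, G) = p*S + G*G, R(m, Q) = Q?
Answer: -2270719/28 ≈ -81097.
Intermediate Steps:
p = 223/28 (p = 9 - (-145)/(-140) = 9 - (-145)*(-1)/140 = 9 - 1*29/28 = 9 - 29/28 = 223/28 ≈ 7.9643)
v(S, G) = G² + 223*S/28 (v(S, G) = 223*S/28 + G*G = 223*S/28 + G² = G² + 223*S/28)
-(v(R(0, -3), 183) + n) = -((183² + (223/28)*(-3)) + 47632) = -((33489 - 669/28) + 47632) = -(937023/28 + 47632) = -1*2270719/28 = -2270719/28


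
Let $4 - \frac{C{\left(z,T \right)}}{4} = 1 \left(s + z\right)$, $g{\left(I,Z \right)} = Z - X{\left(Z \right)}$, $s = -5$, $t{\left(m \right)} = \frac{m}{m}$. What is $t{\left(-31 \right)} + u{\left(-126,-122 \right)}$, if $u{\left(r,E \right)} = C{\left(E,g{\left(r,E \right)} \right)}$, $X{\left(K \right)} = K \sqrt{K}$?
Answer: $525$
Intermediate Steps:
$t{\left(m \right)} = 1$
$X{\left(K \right)} = K^{\frac{3}{2}}$
$g{\left(I,Z \right)} = Z - Z^{\frac{3}{2}}$
$C{\left(z,T \right)} = 36 - 4 z$ ($C{\left(z,T \right)} = 16 - 4 \cdot 1 \left(-5 + z\right) = 16 - 4 \left(-5 + z\right) = 16 - \left(-20 + 4 z\right) = 36 - 4 z$)
$u{\left(r,E \right)} = 36 - 4 E$
$t{\left(-31 \right)} + u{\left(-126,-122 \right)} = 1 + \left(36 - -488\right) = 1 + \left(36 + 488\right) = 1 + 524 = 525$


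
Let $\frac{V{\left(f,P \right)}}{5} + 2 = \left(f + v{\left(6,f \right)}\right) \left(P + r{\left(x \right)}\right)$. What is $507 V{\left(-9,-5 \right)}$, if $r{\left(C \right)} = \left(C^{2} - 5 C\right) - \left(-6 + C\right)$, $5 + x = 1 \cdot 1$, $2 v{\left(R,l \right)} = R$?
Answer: $-628680$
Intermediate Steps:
$v{\left(R,l \right)} = \frac{R}{2}$
$x = -4$ ($x = -5 + 1 \cdot 1 = -5 + 1 = -4$)
$r{\left(C \right)} = 6 + C^{2} - 6 C$
$V{\left(f,P \right)} = -10 + 5 \left(3 + f\right) \left(46 + P\right)$ ($V{\left(f,P \right)} = -10 + 5 \left(f + \frac{1}{2} \cdot 6\right) \left(P + \left(6 + \left(-4\right)^{2} - -24\right)\right) = -10 + 5 \left(f + 3\right) \left(P + \left(6 + 16 + 24\right)\right) = -10 + 5 \left(3 + f\right) \left(P + 46\right) = -10 + 5 \left(3 + f\right) \left(46 + P\right)$)
$507 V{\left(-9,-5 \right)} = 507 \left(680 + 15 \left(-5\right) + 230 \left(-9\right) + 5 \left(-5\right) \left(-9\right)\right) = 507 \left(680 - 75 - 2070 + 225\right) = 507 \left(-1240\right) = -628680$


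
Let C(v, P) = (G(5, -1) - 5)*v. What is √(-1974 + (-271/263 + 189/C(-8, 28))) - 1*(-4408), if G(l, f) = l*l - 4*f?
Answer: 4408 + I*√8747453903/2104 ≈ 4408.0 + 44.452*I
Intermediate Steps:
G(l, f) = l² - 4*f
C(v, P) = 24*v (C(v, P) = ((5² - 4*(-1)) - 5)*v = ((25 + 4) - 5)*v = (29 - 5)*v = 24*v)
√(-1974 + (-271/263 + 189/C(-8, 28))) - 1*(-4408) = √(-1974 + (-271/263 + 189/((24*(-8))))) - 1*(-4408) = √(-1974 + (-271*1/263 + 189/(-192))) + 4408 = √(-1974 + (-271/263 + 189*(-1/192))) + 4408 = √(-1974 + (-271/263 - 63/64)) + 4408 = √(-1974 - 33913/16832) + 4408 = √(-33260281/16832) + 4408 = I*√8747453903/2104 + 4408 = 4408 + I*√8747453903/2104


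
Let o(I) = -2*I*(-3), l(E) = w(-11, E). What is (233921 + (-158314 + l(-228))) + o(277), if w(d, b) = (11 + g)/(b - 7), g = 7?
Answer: 18158197/235 ≈ 77269.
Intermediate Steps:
w(d, b) = 18/(-7 + b) (w(d, b) = (11 + 7)/(b - 7) = 18/(-7 + b))
l(E) = 18/(-7 + E)
o(I) = 6*I
(233921 + (-158314 + l(-228))) + o(277) = (233921 + (-158314 + 18/(-7 - 228))) + 6*277 = (233921 + (-158314 + 18/(-235))) + 1662 = (233921 + (-158314 + 18*(-1/235))) + 1662 = (233921 + (-158314 - 18/235)) + 1662 = (233921 - 37203808/235) + 1662 = 17767627/235 + 1662 = 18158197/235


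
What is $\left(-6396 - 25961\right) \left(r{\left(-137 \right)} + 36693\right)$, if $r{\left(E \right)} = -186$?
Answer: $-1181256999$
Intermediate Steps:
$\left(-6396 - 25961\right) \left(r{\left(-137 \right)} + 36693\right) = \left(-6396 - 25961\right) \left(-186 + 36693\right) = \left(-32357\right) 36507 = -1181256999$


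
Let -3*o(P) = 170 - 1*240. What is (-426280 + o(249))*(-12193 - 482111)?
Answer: 210700375360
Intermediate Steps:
o(P) = 70/3 (o(P) = -(170 - 1*240)/3 = -(170 - 240)/3 = -⅓*(-70) = 70/3)
(-426280 + o(249))*(-12193 - 482111) = (-426280 + 70/3)*(-12193 - 482111) = -1278770/3*(-494304) = 210700375360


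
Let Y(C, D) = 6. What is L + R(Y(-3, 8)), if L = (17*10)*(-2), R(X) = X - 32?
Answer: -366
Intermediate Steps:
R(X) = -32 + X
L = -340 (L = 170*(-2) = -340)
L + R(Y(-3, 8)) = -340 + (-32 + 6) = -340 - 26 = -366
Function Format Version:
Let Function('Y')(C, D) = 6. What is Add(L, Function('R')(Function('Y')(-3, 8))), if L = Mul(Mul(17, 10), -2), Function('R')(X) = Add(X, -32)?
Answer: -366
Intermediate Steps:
Function('R')(X) = Add(-32, X)
L = -340 (L = Mul(170, -2) = -340)
Add(L, Function('R')(Function('Y')(-3, 8))) = Add(-340, Add(-32, 6)) = Add(-340, -26) = -366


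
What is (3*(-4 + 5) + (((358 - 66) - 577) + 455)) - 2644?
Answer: -2471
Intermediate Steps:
(3*(-4 + 5) + (((358 - 66) - 577) + 455)) - 2644 = (3*1 + ((292 - 577) + 455)) - 2644 = (3 + (-285 + 455)) - 2644 = (3 + 170) - 2644 = 173 - 2644 = -2471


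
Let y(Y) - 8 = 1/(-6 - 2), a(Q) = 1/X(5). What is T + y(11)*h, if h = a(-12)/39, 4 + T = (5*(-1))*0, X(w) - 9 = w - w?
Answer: -1241/312 ≈ -3.9776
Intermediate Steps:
X(w) = 9 (X(w) = 9 + (w - w) = 9 + 0 = 9)
a(Q) = ⅑ (a(Q) = 1/9 = ⅑)
y(Y) = 63/8 (y(Y) = 8 + 1/(-6 - 2) = 8 + 1/(-8) = 8 - ⅛ = 63/8)
T = -4 (T = -4 + (5*(-1))*0 = -4 - 5*0 = -4 + 0 = -4)
h = 1/351 (h = (⅑)/39 = (⅑)*(1/39) = 1/351 ≈ 0.0028490)
T + y(11)*h = -4 + (63/8)*(1/351) = -4 + 7/312 = -1241/312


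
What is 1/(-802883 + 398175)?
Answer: -1/404708 ≈ -2.4709e-6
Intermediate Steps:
1/(-802883 + 398175) = 1/(-404708) = -1/404708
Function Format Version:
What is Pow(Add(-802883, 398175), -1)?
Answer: Rational(-1, 404708) ≈ -2.4709e-6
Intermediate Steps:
Pow(Add(-802883, 398175), -1) = Pow(-404708, -1) = Rational(-1, 404708)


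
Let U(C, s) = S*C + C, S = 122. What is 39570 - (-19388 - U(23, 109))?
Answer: 61787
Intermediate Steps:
U(C, s) = 123*C (U(C, s) = 122*C + C = 123*C)
39570 - (-19388 - U(23, 109)) = 39570 - (-19388 - 123*23) = 39570 - (-19388 - 1*2829) = 39570 - (-19388 - 2829) = 39570 - 1*(-22217) = 39570 + 22217 = 61787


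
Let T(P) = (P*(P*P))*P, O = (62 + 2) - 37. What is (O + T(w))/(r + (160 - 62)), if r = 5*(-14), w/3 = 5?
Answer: 1809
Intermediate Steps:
w = 15 (w = 3*5 = 15)
r = -70
O = 27 (O = 64 - 37 = 27)
T(P) = P⁴ (T(P) = (P*P²)*P = P³*P = P⁴)
(O + T(w))/(r + (160 - 62)) = (27 + 15⁴)/(-70 + (160 - 62)) = (27 + 50625)/(-70 + 98) = 50652/28 = 50652*(1/28) = 1809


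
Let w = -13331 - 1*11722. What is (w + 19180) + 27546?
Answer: 21673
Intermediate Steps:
w = -25053 (w = -13331 - 11722 = -25053)
(w + 19180) + 27546 = (-25053 + 19180) + 27546 = -5873 + 27546 = 21673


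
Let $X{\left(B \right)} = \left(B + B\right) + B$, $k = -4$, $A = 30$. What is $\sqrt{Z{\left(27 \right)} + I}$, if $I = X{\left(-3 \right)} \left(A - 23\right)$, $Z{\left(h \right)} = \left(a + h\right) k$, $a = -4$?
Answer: $i \sqrt{155} \approx 12.45 i$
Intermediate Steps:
$X{\left(B \right)} = 3 B$ ($X{\left(B \right)} = 2 B + B = 3 B$)
$Z{\left(h \right)} = 16 - 4 h$ ($Z{\left(h \right)} = \left(-4 + h\right) \left(-4\right) = 16 - 4 h$)
$I = -63$ ($I = 3 \left(-3\right) \left(30 - 23\right) = \left(-9\right) 7 = -63$)
$\sqrt{Z{\left(27 \right)} + I} = \sqrt{\left(16 - 108\right) - 63} = \sqrt{-92 - 63} = \sqrt{-155} = i \sqrt{155}$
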